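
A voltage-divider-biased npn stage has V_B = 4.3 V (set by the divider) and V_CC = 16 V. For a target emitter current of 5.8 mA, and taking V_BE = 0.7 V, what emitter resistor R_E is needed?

R_E ≈ 0.62 kΩ

V_E = V_B − V_BE = 4.3 − 0.7 = 3.6 V.
R_E = V_E / I_E = 3.6 / 5.8 = 0.621 kΩ.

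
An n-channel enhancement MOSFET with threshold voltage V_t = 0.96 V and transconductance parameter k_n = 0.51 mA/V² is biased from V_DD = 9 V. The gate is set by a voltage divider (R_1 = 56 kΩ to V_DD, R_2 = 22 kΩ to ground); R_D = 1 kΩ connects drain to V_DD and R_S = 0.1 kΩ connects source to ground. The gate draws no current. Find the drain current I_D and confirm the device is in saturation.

V_G = V_DD·R_2/(R_1+R_2) = 9×22/78 = 2.54 V.
Assume saturation: I_D = (k_n/2)(V_GS − V_t)² with V_GS = V_G − I_D·R_S = 2.54 − 0.1·I_D.
Substituting gives 0.00255·I_D² − 1.08·I_D + 0.635 = 0, with roots I_D = 0.589 or 423 mA.
The root I_D = 423 mA gives V_GS = -39.8 V ≤ V_t, so take I_D = 0.589 mA.
Then V_GS = 2.48 V and V_DS = V_DD − I_D(R_D+R_S) = 9 − 0.589×1.1 = 8.35 V.
Saturation requires V_DS ≥ V_GS − V_t = 1.52 V; 8.35 ≥ 1.52 ✓.

I_D ≈ 0.59 mA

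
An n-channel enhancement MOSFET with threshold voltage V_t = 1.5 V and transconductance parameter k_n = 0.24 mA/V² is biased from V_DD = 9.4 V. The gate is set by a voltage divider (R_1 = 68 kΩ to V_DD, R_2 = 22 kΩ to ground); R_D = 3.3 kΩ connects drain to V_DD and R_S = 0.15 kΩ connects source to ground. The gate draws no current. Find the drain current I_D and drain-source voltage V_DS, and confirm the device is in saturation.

I_D ≈ 0.074 mA, V_DS ≈ 9.1 V

V_G = V_DD·R_2/(R_1+R_2) = 9.4×22/90 = 2.3 V.
Assume saturation: I_D = (k_n/2)(V_GS − V_t)² with V_GS = V_G − I_D·R_S = 2.3 − 0.15·I_D.
Substituting gives 0.0027·I_D² − 1.03·I_D + 0.0764 = 0, with roots I_D = 0.0743 or 381 mA.
The root I_D = 381 mA gives V_GS = -54.8 V ≤ V_t, so take I_D = 0.0743 mA.
Then V_GS = 2.29 V and V_DS = V_DD − I_D(R_D+R_S) = 9.4 − 0.0743×3.45 = 9.14 V.
Saturation requires V_DS ≥ V_GS − V_t = 0.787 V; 9.14 ≥ 0.787 ✓.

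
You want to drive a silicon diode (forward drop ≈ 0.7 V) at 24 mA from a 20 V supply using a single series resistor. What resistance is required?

The resistor drops V_S − V_D = 20 − 0.7 = 19.3 V at 24 mA.
R = 19.3 V / 24 mA = 0.804 kΩ.

R ≈ 0.8 kΩ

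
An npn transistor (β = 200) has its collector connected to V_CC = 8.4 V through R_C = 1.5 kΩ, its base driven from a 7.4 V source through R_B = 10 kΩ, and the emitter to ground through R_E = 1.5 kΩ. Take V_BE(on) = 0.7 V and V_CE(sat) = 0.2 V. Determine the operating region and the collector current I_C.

saturation; I_C ≈ 2.6 mA

Assume active: I_B = (7.4 − 0.7)/(10 + 201×1.5) = 0.0215 mA, I_C = β·I_B = 4.3 mA.
Then V_CE = 8.4 − 4.3×1.5 − 4.32×1.5 = -4.54 V < 0.2 V — the active assumption fails.
Re-solve with V_CE = 0.2 V. KCL at the emitter: V_E/R_E = (V_BB−0.7−V_E)/R_B + (V_CC−0.2−V_E)/R_C, giving V_E = 4.28 V.
I_C = (V_CC − 0.2 − V_E)/R_C = (8.2 − 4.28)/1.5 = 2.61 mA.
Check: I_B = (6.7 − 4.28)/10 = 0.242 mA, and β·I_B = 48.4 mA > I_C, confirming saturation.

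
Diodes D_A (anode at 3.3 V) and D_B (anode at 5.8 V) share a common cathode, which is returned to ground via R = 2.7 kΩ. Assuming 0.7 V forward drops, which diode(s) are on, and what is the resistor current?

Only D_B conducts; I_R ≈ 1.9 mA

Assume both conduct. Then node N would need to be at both 3.3−0.7 = 2.6 V and 5.8−0.7 = 5.1 V, which is impossible.
Assume only D_B conducts: V_N = 5.8 − 0.7 = 5.1 V, so I_R = 5.1/2.7 = 1.89 mA.
Check D_A: its anode-to-cathode voltage is 3.3 − 5.1 = -1.8 V < 0.7 V, so it is off. The assumption is consistent.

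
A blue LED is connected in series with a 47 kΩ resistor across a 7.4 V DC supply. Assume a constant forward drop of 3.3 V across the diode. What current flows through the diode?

KVL around the loop: 7.4 = V_D + I·R = 3.3 + I × 47 kΩ.
So I = (7.4 − 3.3) / 47 kΩ = 4.1 / 47 = 0.0872 mA.

I ≈ 0.087 mA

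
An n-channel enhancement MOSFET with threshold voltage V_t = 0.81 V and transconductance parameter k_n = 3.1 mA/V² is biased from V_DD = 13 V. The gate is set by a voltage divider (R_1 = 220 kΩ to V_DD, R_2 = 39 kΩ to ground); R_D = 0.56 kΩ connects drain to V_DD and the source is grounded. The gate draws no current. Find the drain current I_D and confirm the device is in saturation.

I_D ≈ 2 mA

V_G = V_DD·R_2/(R_1+R_2) = 13×39/259 = 1.96 V. With the source grounded, V_GS = V_G = 1.96 V.
Assume saturation: I_D = (k_n/2)(V_GS − V_t)² = (3.1/2)×(1.96 − 0.81)² = 1.55×1.15² = 2.04 mA.
V_DS = V_DD − I_D·R_D = 13 − 2.04×0.56 = 11.9 V.
Saturation requires V_DS ≥ V_GS − V_t = 1.15 V; 11.9 ≥ 1.15 ✓.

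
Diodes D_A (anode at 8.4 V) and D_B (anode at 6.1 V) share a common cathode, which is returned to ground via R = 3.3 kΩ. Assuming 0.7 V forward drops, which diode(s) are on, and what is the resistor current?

Only D_A conducts; I_R ≈ 2.3 mA

Assume both conduct. Then node N would need to be at both 8.4−0.7 = 7.7 V and 6.1−0.7 = 5.4 V, which is impossible.
Assume only D_A conducts: V_N = 8.4 − 0.7 = 7.7 V, so I_R = 7.7/3.3 = 2.33 mA.
Check D_B: its anode-to-cathode voltage is 6.1 − 7.7 = -1.6 V < 0.7 V, so it is off. The assumption is consistent.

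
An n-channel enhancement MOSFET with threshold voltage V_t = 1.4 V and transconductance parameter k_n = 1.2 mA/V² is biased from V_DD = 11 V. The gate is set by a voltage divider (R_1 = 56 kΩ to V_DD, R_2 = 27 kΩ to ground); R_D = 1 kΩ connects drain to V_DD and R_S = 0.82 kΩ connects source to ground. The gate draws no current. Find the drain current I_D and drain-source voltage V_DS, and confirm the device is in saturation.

V_G = V_DD·R_2/(R_1+R_2) = 11×27/83 = 3.58 V.
Assume saturation: I_D = (k_n/2)(V_GS − V_t)² with V_GS = V_G − I_D·R_S = 3.58 − 0.82·I_D.
Substituting gives 0.403·I_D² − 3.14·I_D + 2.85 = 0, with roots I_D = 1.05 or 6.75 mA.
The root I_D = 6.75 mA gives V_GS = -1.95 V ≤ V_t, so take I_D = 1.05 mA.
Then V_GS = 2.72 V and V_DS = V_DD − I_D(R_D+R_S) = 11 − 1.05×1.82 = 9.1 V.
Saturation requires V_DS ≥ V_GS − V_t = 1.32 V; 9.1 ≥ 1.32 ✓.

I_D ≈ 1 mA, V_DS ≈ 9.1 V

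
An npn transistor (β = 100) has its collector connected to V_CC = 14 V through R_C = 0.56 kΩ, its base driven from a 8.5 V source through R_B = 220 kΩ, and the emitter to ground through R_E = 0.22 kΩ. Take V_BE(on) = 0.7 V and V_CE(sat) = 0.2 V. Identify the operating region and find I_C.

Assume active. Base-emitter loop: I_B = (V_BB − V_BE)/(R_B + (β+1)R_E) = (8.5 − 0.7)/(220 + 101×0.22) = 0.0322 mA.
I_C = β·I_B = 100×0.0322 = 3.22 mA.
V_CE = V_CC − I_C·R_C − I_E·R_E = 14 − 3.22×0.56 − 3.25×0.22 = 11.5 V > V_CE(sat), so the active-region assumption holds.

active; I_C ≈ 3.2 mA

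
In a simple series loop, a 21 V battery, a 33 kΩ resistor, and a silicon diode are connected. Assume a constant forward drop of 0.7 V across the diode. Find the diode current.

KVL around the loop: 21 = V_D + I·R = 0.7 + I × 33 kΩ.
So I = (21 − 0.7) / 33 kΩ = 20.3 / 33 = 0.615 mA.

I ≈ 0.62 mA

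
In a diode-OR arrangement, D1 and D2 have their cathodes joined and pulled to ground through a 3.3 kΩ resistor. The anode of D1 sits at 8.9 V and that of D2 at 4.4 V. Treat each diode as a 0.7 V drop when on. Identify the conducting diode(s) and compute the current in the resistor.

Assume both conduct. Then node N would need to be at both 8.9−0.7 = 8.2 V and 4.4−0.7 = 3.7 V, which is impossible.
Assume only D1 conducts: V_N = 8.9 − 0.7 = 8.2 V, so I_R = 8.2/3.3 = 2.48 mA.
Check D2: its anode-to-cathode voltage is 4.4 − 8.2 = -3.8 V < 0.7 V, so it is off. The assumption is consistent.

Only D1 conducts; I_R ≈ 2.5 mA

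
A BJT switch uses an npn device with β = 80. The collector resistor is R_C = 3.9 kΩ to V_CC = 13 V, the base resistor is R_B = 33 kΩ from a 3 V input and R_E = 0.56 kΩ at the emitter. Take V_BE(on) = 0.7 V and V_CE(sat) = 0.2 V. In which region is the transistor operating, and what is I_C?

Assume active. Base-emitter loop: I_B = (V_BB − V_BE)/(R_B + (β+1)R_E) = (3 − 0.7)/(33 + 81×0.56) = 0.0294 mA.
I_C = β·I_B = 80×0.0294 = 2.35 mA.
V_CE = V_CC − I_C·R_C − I_E·R_E = 13 − 2.35×3.9 − 2.38×0.56 = 2.51 V > V_CE(sat), so the active-region assumption holds.

active; I_C ≈ 2.3 mA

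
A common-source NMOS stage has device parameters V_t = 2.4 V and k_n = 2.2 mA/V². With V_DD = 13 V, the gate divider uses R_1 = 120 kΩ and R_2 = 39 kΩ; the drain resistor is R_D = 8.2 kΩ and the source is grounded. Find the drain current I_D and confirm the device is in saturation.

I_D ≈ 0.68 mA

V_G = V_DD·R_2/(R_1+R_2) = 13×39/159 = 3.19 V. With the source grounded, V_GS = V_G = 3.19 V.
Assume saturation: I_D = (k_n/2)(V_GS − V_t)² = (2.2/2)×(3.19 − 2.4)² = 1.1×0.789² = 0.684 mA.
V_DS = V_DD − I_D·R_D = 13 − 0.684×8.2 = 7.39 V.
Saturation requires V_DS ≥ V_GS − V_t = 0.789 V; 7.39 ≥ 0.789 ✓.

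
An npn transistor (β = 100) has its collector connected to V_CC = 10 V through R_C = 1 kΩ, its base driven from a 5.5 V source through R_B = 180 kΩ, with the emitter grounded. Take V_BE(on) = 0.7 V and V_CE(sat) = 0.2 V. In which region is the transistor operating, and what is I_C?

active; I_C ≈ 2.7 mA

Assume active. Base-emitter loop: I_B = (V_BB − V_BE)/R_B = (5.5 − 0.7)/180 = 0.0267 mA.
I_C = β·I_B = 100×0.0267 = 2.67 mA.
V_CE = V_CC − I_C·R_C = 10 − 2.67×1 = 7.33 V > V_CE(sat), so the active-region assumption holds.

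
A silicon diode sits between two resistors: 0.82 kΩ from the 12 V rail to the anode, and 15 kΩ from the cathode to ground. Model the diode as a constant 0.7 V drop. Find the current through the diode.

I ≈ 0.71 mA

The two resistors are in series with the diode, so KVL gives 12 = I·0.82 + 0.7 + I·15.
I = (12 − 0.7) / (0.82 + 15) kΩ = 11.3 / 15.8 = 0.714 mA.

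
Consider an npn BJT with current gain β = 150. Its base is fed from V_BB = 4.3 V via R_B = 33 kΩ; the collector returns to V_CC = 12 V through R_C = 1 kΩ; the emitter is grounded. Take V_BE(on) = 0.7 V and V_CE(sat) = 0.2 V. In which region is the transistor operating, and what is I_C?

Assume active: I_B = (4.3 − 0.7)/33 = 0.109 mA, giving I_C = β·I_B = 16.4 mA.
But then V_CE = 12 − 16.4×1 = -4.36 V < V_CE(sat) = 0.2 V — impossible in the active region.
So the transistor is saturated. With V_CE = 0.2 V, I_C = (V_CC − 0.2)/R_C = 11.8/1 = 11.8 mA.
Check: β·I_B = 16.4 mA > I_C = 11.8 mA, confirming saturation.

saturation; I_C ≈ 12 mA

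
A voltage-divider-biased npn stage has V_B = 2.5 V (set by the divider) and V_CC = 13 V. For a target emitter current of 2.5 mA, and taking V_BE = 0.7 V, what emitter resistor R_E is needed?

R_E ≈ 0.72 kΩ

V_E = V_B − V_BE = 2.5 − 0.7 = 1.8 V.
R_E = V_E / I_E = 1.8 / 2.5 = 0.72 kΩ.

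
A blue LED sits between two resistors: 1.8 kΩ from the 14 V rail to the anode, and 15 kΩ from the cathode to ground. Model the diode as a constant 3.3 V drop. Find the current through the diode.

I ≈ 0.64 mA

The two resistors are in series with the diode, so KVL gives 14 = I·1.8 + 3.3 + I·15.
I = (14 − 3.3) / (1.8 + 15) kΩ = 10.7 / 16.8 = 0.637 mA.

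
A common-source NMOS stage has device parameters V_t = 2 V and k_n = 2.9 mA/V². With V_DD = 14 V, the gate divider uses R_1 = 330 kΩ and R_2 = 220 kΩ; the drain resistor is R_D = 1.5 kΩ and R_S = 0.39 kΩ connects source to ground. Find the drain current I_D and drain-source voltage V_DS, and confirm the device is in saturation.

I_D ≈ 4.6 mA, V_DS ≈ 5.2 V

V_G = V_DD·R_2/(R_1+R_2) = 14×220/550 = 5.6 V.
Assume saturation: I_D = (k_n/2)(V_GS − V_t)² with V_GS = V_G − I_D·R_S = 5.6 − 0.39·I_D.
Substituting gives 0.221·I_D² − 5.07·I_D + 18.8 = 0, with roots I_D = 4.64 or 18.4 mA.
The root I_D = 18.4 mA gives V_GS = -1.56 V ≤ V_t, so take I_D = 4.64 mA.
Then V_GS = 3.79 V and V_DS = V_DD − I_D(R_D+R_S) = 14 − 4.64×1.89 = 5.23 V.
Saturation requires V_DS ≥ V_GS − V_t = 1.79 V; 5.23 ≥ 1.79 ✓.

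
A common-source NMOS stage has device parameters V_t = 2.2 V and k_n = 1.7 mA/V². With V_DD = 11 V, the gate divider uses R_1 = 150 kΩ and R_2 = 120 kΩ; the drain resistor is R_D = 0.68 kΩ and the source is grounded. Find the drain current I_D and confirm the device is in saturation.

V_G = V_DD·R_2/(R_1+R_2) = 11×120/270 = 4.89 V. With the source grounded, V_GS = V_G = 4.89 V.
Assume saturation: I_D = (k_n/2)(V_GS − V_t)² = (1.7/2)×(4.89 − 2.2)² = 0.85×2.69² = 6.15 mA.
V_DS = V_DD − I_D·R_D = 11 − 6.15×0.68 = 6.82 V.
Saturation requires V_DS ≥ V_GS − V_t = 2.69 V; 6.82 ≥ 2.69 ✓.

I_D ≈ 6.1 mA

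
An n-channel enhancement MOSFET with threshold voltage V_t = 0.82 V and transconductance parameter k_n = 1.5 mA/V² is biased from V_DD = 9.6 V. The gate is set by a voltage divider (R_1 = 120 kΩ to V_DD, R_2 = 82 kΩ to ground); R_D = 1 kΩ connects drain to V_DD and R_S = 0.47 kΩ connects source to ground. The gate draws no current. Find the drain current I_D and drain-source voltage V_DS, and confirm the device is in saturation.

I_D ≈ 2.6 mA, V_DS ≈ 5.8 V

V_G = V_DD·R_2/(R_1+R_2) = 9.6×82/202 = 3.9 V.
Assume saturation: I_D = (k_n/2)(V_GS − V_t)² with V_GS = V_G − I_D·R_S = 3.9 − 0.47·I_D.
Substituting gives 0.166·I_D² − 3.17·I_D + 7.1 = 0, with roots I_D = 2.59 or 16.5 mA.
The root I_D = 16.5 mA gives V_GS = -3.88 V ≤ V_t, so take I_D = 2.59 mA.
Then V_GS = 2.68 V and V_DS = V_DD − I_D(R_D+R_S) = 9.6 − 2.59×1.47 = 5.79 V.
Saturation requires V_DS ≥ V_GS − V_t = 1.86 V; 5.79 ≥ 1.86 ✓.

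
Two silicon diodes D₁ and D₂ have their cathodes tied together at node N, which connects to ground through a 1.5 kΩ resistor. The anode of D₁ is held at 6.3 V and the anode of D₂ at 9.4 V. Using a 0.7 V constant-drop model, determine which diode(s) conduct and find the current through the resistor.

Only D₂ conducts; I_R ≈ 5.8 mA

Assume both conduct. Then node N would need to be at both 6.3−0.7 = 5.6 V and 9.4−0.7 = 8.7 V, which is impossible.
Assume only D₂ conducts: V_N = 9.4 − 0.7 = 8.7 V, so I_R = 8.7/1.5 = 5.8 mA.
Check D₁: its anode-to-cathode voltage is 6.3 − 8.7 = -2.4 V < 0.7 V, so it is off. The assumption is consistent.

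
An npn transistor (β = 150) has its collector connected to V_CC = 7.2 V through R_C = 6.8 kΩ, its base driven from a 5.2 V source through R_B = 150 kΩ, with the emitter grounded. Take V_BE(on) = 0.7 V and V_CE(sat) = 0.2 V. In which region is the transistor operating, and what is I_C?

Assume active: I_B = (5.2 − 0.7)/150 = 0.03 mA, giving I_C = β·I_B = 4.5 mA.
But then V_CE = 7.2 − 4.5×6.8 = -23.4 V < V_CE(sat) = 0.2 V — impossible in the active region.
So the transistor is saturated. With V_CE = 0.2 V, I_C = (V_CC − 0.2)/R_C = 7/6.8 = 1.03 mA.
Check: β·I_B = 4.5 mA > I_C = 1.03 mA, confirming saturation.

saturation; I_C ≈ 1 mA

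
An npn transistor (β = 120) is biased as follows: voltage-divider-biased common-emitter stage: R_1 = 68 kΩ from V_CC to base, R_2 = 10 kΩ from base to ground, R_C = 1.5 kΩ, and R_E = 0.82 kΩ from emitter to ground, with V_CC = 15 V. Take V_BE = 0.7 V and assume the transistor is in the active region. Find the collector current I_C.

I_C ≈ 1.4 mA

Thevenize the base divider: V_Th = V_CC·R_2/(R_1+R_2) = 15×10/78 = 1.92 V, R_Th = R_1‖R_2 = 8.72 kΩ.
Base-emitter loop: V_Th = I_B·R_Th + V_BE + (β+1)I_B·R_E, so I_B = (1.92 − 0.7) / (8.72 + 121×0.82) = 0.0113 mA.
I_C = β·I_B = 120×0.0113 = 1.36 mA, and I_E = (β+1)I_B = 1.37 mA.
V_CE = V_CC − I_C·R_C − I_E·R_E = 15 − 1.36×1.5 − 1.37×0.82 = 11.8 V.
V_CE = 11.8 V > 0.2 V confirms active-region operation.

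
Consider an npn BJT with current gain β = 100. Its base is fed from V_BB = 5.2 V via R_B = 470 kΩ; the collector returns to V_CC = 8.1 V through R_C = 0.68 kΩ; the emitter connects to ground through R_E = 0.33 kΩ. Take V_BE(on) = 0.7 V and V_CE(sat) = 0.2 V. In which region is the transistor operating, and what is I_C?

active; I_C ≈ 0.89 mA

Assume active. Base-emitter loop: I_B = (V_BB − V_BE)/(R_B + (β+1)R_E) = (5.2 − 0.7)/(470 + 101×0.33) = 0.00894 mA.
I_C = β·I_B = 100×0.00894 = 0.894 mA.
V_CE = V_CC − I_C·R_C − I_E·R_E = 8.1 − 0.894×0.68 − 0.903×0.33 = 7.19 V > V_CE(sat), so the active-region assumption holds.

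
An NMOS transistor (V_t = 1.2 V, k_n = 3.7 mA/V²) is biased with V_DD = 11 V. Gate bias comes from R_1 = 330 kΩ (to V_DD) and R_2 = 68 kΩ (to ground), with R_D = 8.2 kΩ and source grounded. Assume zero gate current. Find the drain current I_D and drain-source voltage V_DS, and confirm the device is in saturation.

V_G = V_DD·R_2/(R_1+R_2) = 11×68/398 = 1.88 V. With the source grounded, V_GS = V_G = 1.88 V.
Assume saturation: I_D = (k_n/2)(V_GS − V_t)² = (3.7/2)×(1.88 − 1.2)² = 1.85×0.679² = 0.854 mA.
V_DS = V_DD − I_D·R_D = 11 − 0.854×8.2 = 4 V.
Saturation requires V_DS ≥ V_GS − V_t = 0.679 V; 4 ≥ 0.679 ✓.

I_D ≈ 0.85 mA, V_DS ≈ 4 V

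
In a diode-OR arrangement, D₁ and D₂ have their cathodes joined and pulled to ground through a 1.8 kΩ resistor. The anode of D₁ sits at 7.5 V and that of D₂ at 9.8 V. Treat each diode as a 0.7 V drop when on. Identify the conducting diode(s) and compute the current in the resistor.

Only D₂ conducts; I_R ≈ 5.1 mA

Assume both conduct. Then node N would need to be at both 7.5−0.7 = 6.8 V and 9.8−0.7 = 9.1 V, which is impossible.
Assume only D₂ conducts: V_N = 9.8 − 0.7 = 9.1 V, so I_R = 9.1/1.8 = 5.06 mA.
Check D₁: its anode-to-cathode voltage is 7.5 − 9.1 = -1.6 V < 0.7 V, so it is off. The assumption is consistent.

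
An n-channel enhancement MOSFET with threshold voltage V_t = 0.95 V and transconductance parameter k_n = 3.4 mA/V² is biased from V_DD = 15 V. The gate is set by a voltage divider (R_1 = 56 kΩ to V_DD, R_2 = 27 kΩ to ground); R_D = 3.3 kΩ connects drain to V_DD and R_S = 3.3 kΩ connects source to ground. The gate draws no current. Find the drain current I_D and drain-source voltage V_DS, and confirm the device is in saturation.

V_G = V_DD·R_2/(R_1+R_2) = 15×27/83 = 4.88 V.
Assume saturation: I_D = (k_n/2)(V_GS − V_t)² with V_GS = V_G − I_D·R_S = 4.88 − 3.3·I_D.
Substituting gives 18.5·I_D² − 45.1·I_D + 26.2 = 0, with roots I_D = 0.963 or 1.47 mA.
The root I_D = 1.47 mA gives V_GS = 0.0192 V ≤ V_t, so take I_D = 0.963 mA.
Then V_GS = 1.7 V and V_DS = V_DD − I_D(R_D+R_S) = 15 − 0.963×6.6 = 8.65 V.
Saturation requires V_DS ≥ V_GS − V_t = 0.753 V; 8.65 ≥ 0.753 ✓.

I_D ≈ 0.96 mA, V_DS ≈ 8.6 V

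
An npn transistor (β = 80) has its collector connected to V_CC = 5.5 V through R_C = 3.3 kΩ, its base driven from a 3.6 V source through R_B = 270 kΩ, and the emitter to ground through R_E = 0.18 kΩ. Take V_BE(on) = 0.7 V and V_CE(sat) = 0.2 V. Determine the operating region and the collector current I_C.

Assume active. Base-emitter loop: I_B = (V_BB − V_BE)/(R_B + (β+1)R_E) = (3.6 − 0.7)/(270 + 81×0.18) = 0.0102 mA.
I_C = β·I_B = 80×0.0102 = 0.815 mA.
V_CE = V_CC − I_C·R_C − I_E·R_E = 5.5 − 0.815×3.3 − 0.825×0.18 = 2.66 V > V_CE(sat), so the active-region assumption holds.

active; I_C ≈ 0.82 mA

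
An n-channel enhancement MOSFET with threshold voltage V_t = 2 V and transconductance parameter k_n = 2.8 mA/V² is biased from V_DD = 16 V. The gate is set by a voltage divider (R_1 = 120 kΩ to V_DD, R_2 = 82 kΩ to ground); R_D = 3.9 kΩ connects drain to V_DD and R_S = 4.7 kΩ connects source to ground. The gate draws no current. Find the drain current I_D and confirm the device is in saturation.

I_D ≈ 0.8 mA

V_G = V_DD·R_2/(R_1+R_2) = 16×82/202 = 6.5 V.
Assume saturation: I_D = (k_n/2)(V_GS − V_t)² with V_GS = V_G − I_D·R_S = 6.5 − 4.7·I_D.
Substituting gives 30.9·I_D² − 60.2·I_D + 28.3 = 0, with roots I_D = 0.796 or 1.15 mA.
The root I_D = 1.15 mA gives V_GS = 1.09 V ≤ V_t, so take I_D = 0.796 mA.
Then V_GS = 2.75 V and V_DS = V_DD − I_D(R_D+R_S) = 16 − 0.796×8.6 = 9.15 V.
Saturation requires V_DS ≥ V_GS − V_t = 0.754 V; 9.15 ≥ 0.754 ✓.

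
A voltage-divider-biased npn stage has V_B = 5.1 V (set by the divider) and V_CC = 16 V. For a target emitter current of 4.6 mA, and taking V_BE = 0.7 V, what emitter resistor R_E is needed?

R_E ≈ 0.96 kΩ

V_E = V_B − V_BE = 5.1 − 0.7 = 4.4 V.
R_E = V_E / I_E = 4.4 / 4.6 = 0.957 kΩ.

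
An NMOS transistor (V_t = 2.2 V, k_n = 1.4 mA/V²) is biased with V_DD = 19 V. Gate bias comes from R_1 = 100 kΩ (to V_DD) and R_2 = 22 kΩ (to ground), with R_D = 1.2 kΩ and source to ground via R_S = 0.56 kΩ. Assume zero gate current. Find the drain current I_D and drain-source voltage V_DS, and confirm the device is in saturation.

V_G = V_DD·R_2/(R_1+R_2) = 19×22/122 = 3.43 V.
Assume saturation: I_D = (k_n/2)(V_GS − V_t)² with V_GS = V_G − I_D·R_S = 3.43 − 0.56·I_D.
Substituting gives 0.22·I_D² − 1.96·I_D + 1.05 = 0, with roots I_D = 0.573 or 8.36 mA.
The root I_D = 8.36 mA gives V_GS = -1.26 V ≤ V_t, so take I_D = 0.573 mA.
Then V_GS = 3.11 V and V_DS = V_DD − I_D(R_D+R_S) = 19 − 0.573×1.76 = 18 V.
Saturation requires V_DS ≥ V_GS − V_t = 0.905 V; 18 ≥ 0.905 ✓.

I_D ≈ 0.57 mA, V_DS ≈ 18 V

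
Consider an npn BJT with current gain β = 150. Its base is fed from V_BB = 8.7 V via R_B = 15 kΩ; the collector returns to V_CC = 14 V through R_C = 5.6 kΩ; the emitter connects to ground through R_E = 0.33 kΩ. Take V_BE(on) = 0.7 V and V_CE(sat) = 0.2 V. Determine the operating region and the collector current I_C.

Assume active: I_B = (8.7 − 0.7)/(15 + 151×0.33) = 0.123 mA, I_C = β·I_B = 18.5 mA.
Then V_CE = 14 − 18.5×5.6 − 18.6×0.33 = -95.8 V < 0.2 V — the active assumption fails.
Re-solve with V_CE = 0.2 V. KCL at the emitter: V_E/R_E = (V_BB−0.7−V_E)/R_B + (V_CC−0.2−V_E)/R_C, giving V_E = 0.915 V.
I_C = (V_CC − 0.2 − V_E)/R_C = (13.8 − 0.915)/5.6 = 2.3 mA.
Check: I_B = (8 − 0.915)/15 = 0.472 mA, and β·I_B = 70.8 mA > I_C, confirming saturation.

saturation; I_C ≈ 2.3 mA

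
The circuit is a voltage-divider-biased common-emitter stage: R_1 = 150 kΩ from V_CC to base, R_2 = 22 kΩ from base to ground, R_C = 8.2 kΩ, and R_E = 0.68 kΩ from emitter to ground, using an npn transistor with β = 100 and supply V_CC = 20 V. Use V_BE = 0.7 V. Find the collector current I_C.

Thevenize the base divider: V_Th = V_CC·R_2/(R_1+R_2) = 20×22/172 = 2.56 V, R_Th = R_1‖R_2 = 19.2 kΩ.
Base-emitter loop: V_Th = I_B·R_Th + V_BE + (β+1)I_B·R_E, so I_B = (2.56 − 0.7) / (19.2 + 101×0.68) = 0.0211 mA.
I_C = β·I_B = 100×0.0211 = 2.11 mA, and I_E = (β+1)I_B = 2.14 mA.
V_CE = V_CC − I_C·R_C − I_E·R_E = 20 − 2.11×8.2 − 2.14×0.68 = 1.21 V.
V_CE = 1.21 V > 0.2 V confirms active-region operation.

I_C ≈ 2.1 mA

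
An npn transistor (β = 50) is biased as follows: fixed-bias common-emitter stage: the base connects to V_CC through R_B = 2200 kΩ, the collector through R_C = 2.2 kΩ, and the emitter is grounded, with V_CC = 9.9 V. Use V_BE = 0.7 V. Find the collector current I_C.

Base loop: V_CC = I_B·R_B + V_BE, so I_B = (9.9 − 0.7)/2200 kΩ = 0.00418 mA.
In the active region I_C = β·I_B = 50 × 0.00418 = 0.209 mA.
Collector loop: V_CE = V_CC − I_C·R_C = 9.9 − 0.209×2.2 = 9.44 V.
Since V_CE = 9.44 V > V_CE(sat) ≈ 0.2 V, the transistor is in the active region as assumed.

I_C ≈ 0.21 mA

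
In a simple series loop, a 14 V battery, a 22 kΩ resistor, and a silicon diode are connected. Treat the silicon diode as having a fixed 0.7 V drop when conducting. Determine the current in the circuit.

KVL around the loop: 14 = V_D + I·R = 0.7 + I × 22 kΩ.
So I = (14 − 0.7) / 22 kΩ = 13.3 / 22 = 0.605 mA.

I ≈ 0.6 mA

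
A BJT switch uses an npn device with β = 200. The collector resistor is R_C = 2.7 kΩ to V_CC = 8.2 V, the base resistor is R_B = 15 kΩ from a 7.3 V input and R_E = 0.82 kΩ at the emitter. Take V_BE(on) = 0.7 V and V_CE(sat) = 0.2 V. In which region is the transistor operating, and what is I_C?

saturation; I_C ≈ 2.2 mA

Assume active: I_B = (7.3 − 0.7)/(15 + 201×0.82) = 0.0367 mA, I_C = β·I_B = 7.34 mA.
Then V_CE = 8.2 − 7.34×2.7 − 7.38×0.82 = -17.7 V < 0.2 V — the active assumption fails.
Re-solve with V_CE = 0.2 V. KCL at the emitter: V_E/R_E = (V_BB−0.7−V_E)/R_B + (V_CC−0.2−V_E)/R_C, giving V_E = 2.05 V.
I_C = (V_CC − 0.2 − V_E)/R_C = (8 − 2.05)/2.7 = 2.2 mA.
Check: I_B = (6.6 − 2.05)/15 = 0.303 mA, and β·I_B = 60.6 mA > I_C, confirming saturation.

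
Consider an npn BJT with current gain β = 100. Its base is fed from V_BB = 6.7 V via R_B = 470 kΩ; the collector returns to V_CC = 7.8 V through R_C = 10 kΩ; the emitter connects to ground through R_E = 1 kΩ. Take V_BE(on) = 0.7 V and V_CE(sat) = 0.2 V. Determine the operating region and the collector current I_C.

saturation; I_C ≈ 0.69 mA

Assume active: I_B = (6.7 − 0.7)/(470 + 101×1) = 0.0105 mA, I_C = β·I_B = 1.05 mA.
Then V_CE = 7.8 − 1.05×10 − 1.06×1 = -3.77 V < 0.2 V — the active assumption fails.
Re-solve with V_CE = 0.2 V. KCL at the emitter: V_E/R_E = (V_BB−0.7−V_E)/R_B + (V_CC−0.2−V_E)/R_C, giving V_E = 0.701 V.
I_C = (V_CC − 0.2 − V_E)/R_C = (7.6 − 0.701)/10 = 0.69 mA.
Check: I_B = (6 − 0.701)/470 = 0.0113 mA, and β·I_B = 1.13 mA > I_C, confirming saturation.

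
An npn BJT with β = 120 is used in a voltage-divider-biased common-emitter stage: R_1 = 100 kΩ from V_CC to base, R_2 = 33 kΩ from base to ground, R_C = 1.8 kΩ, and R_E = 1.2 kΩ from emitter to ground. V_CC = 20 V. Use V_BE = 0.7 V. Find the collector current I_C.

Thevenize the base divider: V_Th = V_CC·R_2/(R_1+R_2) = 20×33/133 = 4.96 V, R_Th = R_1‖R_2 = 24.8 kΩ.
Base-emitter loop: V_Th = I_B·R_Th + V_BE + (β+1)I_B·R_E, so I_B = (4.96 − 0.7) / (24.8 + 121×1.2) = 0.0251 mA.
I_C = β·I_B = 120×0.0251 = 3.01 mA, and I_E = (β+1)I_B = 3.03 mA.
V_CE = V_CC − I_C·R_C − I_E·R_E = 20 − 3.01×1.8 − 3.03×1.2 = 10.9 V.
V_CE = 10.9 V > 0.2 V confirms active-region operation.

I_C ≈ 3 mA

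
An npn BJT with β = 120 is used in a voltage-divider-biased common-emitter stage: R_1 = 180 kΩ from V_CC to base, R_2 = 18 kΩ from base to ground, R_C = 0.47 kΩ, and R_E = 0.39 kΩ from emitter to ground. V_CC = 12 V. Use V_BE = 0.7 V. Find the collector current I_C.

Thevenize the base divider: V_Th = V_CC·R_2/(R_1+R_2) = 12×18/198 = 1.09 V, R_Th = R_1‖R_2 = 16.4 kΩ.
Base-emitter loop: V_Th = I_B·R_Th + V_BE + (β+1)I_B·R_E, so I_B = (1.09 − 0.7) / (16.4 + 121×0.39) = 0.00615 mA.
I_C = β·I_B = 120×0.00615 = 0.738 mA, and I_E = (β+1)I_B = 0.744 mA.
V_CE = V_CC − I_C·R_C − I_E·R_E = 12 − 0.738×0.47 − 0.744×0.39 = 11.4 V.
V_CE = 11.4 V > 0.2 V confirms active-region operation.

I_C ≈ 0.74 mA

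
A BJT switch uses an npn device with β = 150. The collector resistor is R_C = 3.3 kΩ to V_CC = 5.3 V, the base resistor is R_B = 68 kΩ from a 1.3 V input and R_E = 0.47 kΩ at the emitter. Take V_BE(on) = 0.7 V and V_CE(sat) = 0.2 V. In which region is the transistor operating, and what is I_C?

Assume active. Base-emitter loop: I_B = (V_BB − V_BE)/(R_B + (β+1)R_E) = (1.3 − 0.7)/(68 + 151×0.47) = 0.00432 mA.
I_C = β·I_B = 150×0.00432 = 0.648 mA.
V_CE = V_CC − I_C·R_C − I_E·R_E = 5.3 − 0.648×3.3 − 0.652×0.47 = 2.86 V > V_CE(sat), so the active-region assumption holds.

active; I_C ≈ 0.65 mA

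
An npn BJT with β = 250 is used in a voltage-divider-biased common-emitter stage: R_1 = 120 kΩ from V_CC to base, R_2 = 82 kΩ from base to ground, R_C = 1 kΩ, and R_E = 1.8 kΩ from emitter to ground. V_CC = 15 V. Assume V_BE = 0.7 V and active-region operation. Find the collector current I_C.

Thevenize the base divider: V_Th = V_CC·R_2/(R_1+R_2) = 15×82/202 = 6.09 V, R_Th = R_1‖R_2 = 48.7 kΩ.
Base-emitter loop: V_Th = I_B·R_Th + V_BE + (β+1)I_B·R_E, so I_B = (6.09 − 0.7) / (48.7 + 251×1.8) = 0.0108 mA.
I_C = β·I_B = 250×0.0108 = 2.69 mA, and I_E = (β+1)I_B = 2.7 mA.
V_CE = V_CC − I_C·R_C − I_E·R_E = 15 − 2.69×1 − 2.7×1.8 = 7.44 V.
V_CE = 7.44 V > 0.2 V confirms active-region operation.

I_C ≈ 2.7 mA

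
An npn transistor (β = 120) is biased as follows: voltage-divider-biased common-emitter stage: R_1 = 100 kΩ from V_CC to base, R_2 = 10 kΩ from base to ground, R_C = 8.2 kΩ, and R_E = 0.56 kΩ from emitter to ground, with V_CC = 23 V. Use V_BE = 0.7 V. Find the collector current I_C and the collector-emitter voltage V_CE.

Thevenize the base divider: V_Th = V_CC·R_2/(R_1+R_2) = 23×10/110 = 2.09 V, R_Th = R_1‖R_2 = 9.09 kΩ.
Base-emitter loop: V_Th = I_B·R_Th + V_BE + (β+1)I_B·R_E, so I_B = (2.09 − 0.7) / (9.09 + 121×0.56) = 0.0181 mA.
I_C = β·I_B = 120×0.0181 = 2.17 mA, and I_E = (β+1)I_B = 2.19 mA.
V_CE = V_CC − I_C·R_C − I_E·R_E = 23 − 2.17×8.2 − 2.19×0.56 = 3.96 V.
V_CE = 3.96 V > 0.2 V confirms active-region operation.

I_C ≈ 2.2 mA, V_CE ≈ 4 V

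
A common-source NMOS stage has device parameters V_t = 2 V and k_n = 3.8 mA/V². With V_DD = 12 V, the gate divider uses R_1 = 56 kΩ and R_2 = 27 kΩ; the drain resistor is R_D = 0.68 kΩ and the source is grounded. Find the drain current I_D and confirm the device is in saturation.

I_D ≈ 6.9 mA

V_G = V_DD·R_2/(R_1+R_2) = 12×27/83 = 3.9 V. With the source grounded, V_GS = V_G = 3.9 V.
Assume saturation: I_D = (k_n/2)(V_GS − V_t)² = (3.8/2)×(3.9 − 2)² = 1.9×1.9² = 6.89 mA.
V_DS = V_DD − I_D·R_D = 12 − 6.89×0.68 = 7.32 V.
Saturation requires V_DS ≥ V_GS − V_t = 1.9 V; 7.32 ≥ 1.9 ✓.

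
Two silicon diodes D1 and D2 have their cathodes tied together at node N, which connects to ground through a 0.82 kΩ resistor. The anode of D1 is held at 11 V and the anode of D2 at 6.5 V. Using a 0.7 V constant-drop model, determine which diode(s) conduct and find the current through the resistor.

Only D1 conducts; I_R ≈ 13 mA

Assume both conduct. Then node N would need to be at both 11−0.7 = 10.3 V and 6.5−0.7 = 5.8 V, which is impossible.
Assume only D1 conducts: V_N = 11 − 0.7 = 10.3 V, so I_R = 10.3/0.82 = 12.6 mA.
Check D2: its anode-to-cathode voltage is 6.5 − 10.3 = -3.8 V < 0.7 V, so it is off. The assumption is consistent.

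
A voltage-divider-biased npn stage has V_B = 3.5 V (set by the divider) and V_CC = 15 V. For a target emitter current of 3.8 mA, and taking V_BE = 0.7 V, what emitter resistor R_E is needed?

R_E ≈ 0.74 kΩ

V_E = V_B − V_BE = 3.5 − 0.7 = 2.8 V.
R_E = V_E / I_E = 2.8 / 3.8 = 0.737 kΩ.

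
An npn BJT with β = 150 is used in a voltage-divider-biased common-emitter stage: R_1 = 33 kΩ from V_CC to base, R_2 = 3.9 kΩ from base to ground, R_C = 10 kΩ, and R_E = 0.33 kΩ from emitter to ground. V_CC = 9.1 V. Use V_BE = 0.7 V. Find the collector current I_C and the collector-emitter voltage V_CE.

I_C ≈ 0.74 mA, V_CE ≈ 1.5 V

Thevenize the base divider: V_Th = V_CC·R_2/(R_1+R_2) = 9.1×3.9/36.9 = 0.962 V, R_Th = R_1‖R_2 = 3.49 kΩ.
Base-emitter loop: V_Th = I_B·R_Th + V_BE + (β+1)I_B·R_E, so I_B = (0.962 − 0.7) / (3.49 + 151×0.33) = 0.00491 mA.
I_C = β·I_B = 150×0.00491 = 0.736 mA, and I_E = (β+1)I_B = 0.741 mA.
V_CE = V_CC − I_C·R_C − I_E·R_E = 9.1 − 0.736×10 − 0.741×0.33 = 1.49 V.
V_CE = 1.49 V > 0.2 V confirms active-region operation.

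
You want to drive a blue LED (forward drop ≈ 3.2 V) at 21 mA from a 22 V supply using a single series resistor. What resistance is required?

R ≈ 0.9 kΩ

The resistor drops V_S − V_D = 22 − 3.2 = 18.8 V at 21 mA.
R = 18.8 V / 21 mA = 0.895 kΩ.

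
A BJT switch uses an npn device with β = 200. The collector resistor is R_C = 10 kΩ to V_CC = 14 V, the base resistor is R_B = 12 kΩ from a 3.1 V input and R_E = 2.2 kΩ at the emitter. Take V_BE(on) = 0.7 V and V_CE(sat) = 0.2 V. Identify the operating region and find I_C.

active; I_C ≈ 1.1 mA

Assume active. Base-emitter loop: I_B = (V_BB − V_BE)/(R_B + (β+1)R_E) = (3.1 − 0.7)/(12 + 201×2.2) = 0.00528 mA.
I_C = β·I_B = 200×0.00528 = 1.06 mA.
V_CE = V_CC − I_C·R_C − I_E·R_E = 14 − 1.06×10 − 1.06×2.2 = 1.1 V > V_CE(sat), so the active-region assumption holds.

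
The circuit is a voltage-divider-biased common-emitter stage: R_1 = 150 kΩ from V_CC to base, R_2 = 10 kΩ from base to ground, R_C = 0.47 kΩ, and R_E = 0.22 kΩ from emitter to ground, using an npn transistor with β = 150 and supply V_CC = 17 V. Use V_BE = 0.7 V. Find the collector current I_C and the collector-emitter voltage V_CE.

I_C ≈ 1.3 mA, V_CE ≈ 16 V

Thevenize the base divider: V_Th = V_CC·R_2/(R_1+R_2) = 17×10/160 = 1.06 V, R_Th = R_1‖R_2 = 9.38 kΩ.
Base-emitter loop: V_Th = I_B·R_Th + V_BE + (β+1)I_B·R_E, so I_B = (1.06 − 0.7) / (9.38 + 151×0.22) = 0.00851 mA.
I_C = β·I_B = 150×0.00851 = 1.28 mA, and I_E = (β+1)I_B = 1.29 mA.
V_CE = V_CC − I_C·R_C − I_E·R_E = 17 − 1.28×0.47 − 1.29×0.22 = 16.1 V.
V_CE = 16.1 V > 0.2 V confirms active-region operation.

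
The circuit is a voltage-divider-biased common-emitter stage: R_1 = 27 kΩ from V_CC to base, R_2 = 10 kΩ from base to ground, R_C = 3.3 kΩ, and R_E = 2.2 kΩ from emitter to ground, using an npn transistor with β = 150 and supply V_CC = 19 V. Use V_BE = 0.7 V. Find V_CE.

Thevenize the base divider: V_Th = V_CC·R_2/(R_1+R_2) = 19×10/37 = 5.14 V, R_Th = R_1‖R_2 = 7.3 kΩ.
Base-emitter loop: V_Th = I_B·R_Th + V_BE + (β+1)I_B·R_E, so I_B = (5.14 − 0.7) / (7.3 + 151×2.2) = 0.0131 mA.
I_C = β·I_B = 150×0.0131 = 1.96 mA, and I_E = (β+1)I_B = 1.97 mA.
V_CE = V_CC − I_C·R_C − I_E·R_E = 19 − 1.96×3.3 − 1.97×2.2 = 8.19 V.
V_CE = 8.19 V > 0.2 V confirms active-region operation.

V_CE ≈ 8.2 V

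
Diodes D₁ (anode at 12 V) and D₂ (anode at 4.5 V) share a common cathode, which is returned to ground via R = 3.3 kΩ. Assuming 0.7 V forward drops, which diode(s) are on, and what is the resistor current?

Assume both conduct. Then node N would need to be at both 12−0.7 = 11.3 V and 4.5−0.7 = 3.8 V, which is impossible.
Assume only D₁ conducts: V_N = 12 − 0.7 = 11.3 V, so I_R = 11.3/3.3 = 3.42 mA.
Check D₂: its anode-to-cathode voltage is 4.5 − 11.3 = -6.8 V < 0.7 V, so it is off. The assumption is consistent.

Only D₁ conducts; I_R ≈ 3.4 mA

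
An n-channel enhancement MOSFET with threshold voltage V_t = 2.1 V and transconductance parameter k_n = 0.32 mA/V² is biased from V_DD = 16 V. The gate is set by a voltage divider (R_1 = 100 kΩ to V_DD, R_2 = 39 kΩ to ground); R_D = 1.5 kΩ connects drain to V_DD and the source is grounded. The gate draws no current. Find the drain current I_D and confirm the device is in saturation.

I_D ≈ 0.91 mA

V_G = V_DD·R_2/(R_1+R_2) = 16×39/139 = 4.49 V. With the source grounded, V_GS = V_G = 4.49 V.
Assume saturation: I_D = (k_n/2)(V_GS − V_t)² = (0.32/2)×(4.49 − 2.1)² = 0.16×2.39² = 0.913 mA.
V_DS = V_DD − I_D·R_D = 16 − 0.913×1.5 = 14.6 V.
Saturation requires V_DS ≥ V_GS − V_t = 2.39 V; 14.6 ≥ 2.39 ✓.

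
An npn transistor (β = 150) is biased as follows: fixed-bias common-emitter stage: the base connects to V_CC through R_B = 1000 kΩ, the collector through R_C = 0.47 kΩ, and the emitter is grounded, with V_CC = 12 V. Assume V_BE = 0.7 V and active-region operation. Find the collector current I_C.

Base loop: V_CC = I_B·R_B + V_BE, so I_B = (12 − 0.7)/1000 kΩ = 0.0113 mA.
In the active region I_C = β·I_B = 150 × 0.0113 = 1.7 mA.
Collector loop: V_CE = V_CC − I_C·R_C = 12 − 1.7×0.47 = 11.2 V.
Since V_CE = 11.2 V > V_CE(sat) ≈ 0.2 V, the transistor is in the active region as assumed.

I_C ≈ 1.7 mA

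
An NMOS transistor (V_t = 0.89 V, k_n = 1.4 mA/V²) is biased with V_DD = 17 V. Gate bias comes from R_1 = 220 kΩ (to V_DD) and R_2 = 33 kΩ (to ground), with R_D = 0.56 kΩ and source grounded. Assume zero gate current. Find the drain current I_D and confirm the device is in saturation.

I_D ≈ 1.2 mA

V_G = V_DD·R_2/(R_1+R_2) = 17×33/253 = 2.22 V. With the source grounded, V_GS = V_G = 2.22 V.
Assume saturation: I_D = (k_n/2)(V_GS − V_t)² = (1.4/2)×(2.22 − 0.89)² = 0.7×1.33² = 1.23 mA.
V_DS = V_DD − I_D·R_D = 17 − 1.23×0.56 = 16.3 V.
Saturation requires V_DS ≥ V_GS − V_t = 1.33 V; 16.3 ≥ 1.33 ✓.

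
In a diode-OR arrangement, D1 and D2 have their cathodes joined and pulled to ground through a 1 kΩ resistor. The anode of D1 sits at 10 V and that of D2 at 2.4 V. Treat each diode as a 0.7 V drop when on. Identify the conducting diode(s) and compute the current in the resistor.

Assume both conduct. Then node N would need to be at both 10−0.7 = 9.3 V and 2.4−0.7 = 1.7 V, which is impossible.
Assume only D1 conducts: V_N = 10 − 0.7 = 9.3 V, so I_R = 9.3/1 = 9.3 mA.
Check D2: its anode-to-cathode voltage is 2.4 − 9.3 = -6.9 V < 0.7 V, so it is off. The assumption is consistent.

Only D1 conducts; I_R ≈ 9.3 mA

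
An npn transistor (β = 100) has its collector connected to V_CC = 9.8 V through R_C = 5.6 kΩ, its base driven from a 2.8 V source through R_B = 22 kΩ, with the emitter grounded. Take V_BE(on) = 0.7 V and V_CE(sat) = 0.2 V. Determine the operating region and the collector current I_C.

saturation; I_C ≈ 1.7 mA

Assume active: I_B = (2.8 − 0.7)/22 = 0.0955 mA, giving I_C = β·I_B = 9.55 mA.
But then V_CE = 9.8 − 9.55×5.6 = -43.7 V < V_CE(sat) = 0.2 V — impossible in the active region.
So the transistor is saturated. With V_CE = 0.2 V, I_C = (V_CC − 0.2)/R_C = 9.6/5.6 = 1.71 mA.
Check: β·I_B = 9.55 mA > I_C = 1.71 mA, confirming saturation.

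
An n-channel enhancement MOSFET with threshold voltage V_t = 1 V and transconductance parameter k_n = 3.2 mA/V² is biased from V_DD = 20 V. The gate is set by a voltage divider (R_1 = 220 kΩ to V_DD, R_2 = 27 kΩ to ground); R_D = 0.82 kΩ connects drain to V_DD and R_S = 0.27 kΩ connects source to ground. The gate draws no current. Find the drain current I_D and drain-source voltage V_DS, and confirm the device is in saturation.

I_D ≈ 1.2 mA, V_DS ≈ 19 V

V_G = V_DD·R_2/(R_1+R_2) = 20×27/247 = 2.19 V.
Assume saturation: I_D = (k_n/2)(V_GS − V_t)² with V_GS = V_G − I_D·R_S = 2.19 − 0.27·I_D.
Substituting gives 0.117·I_D² − 2.02·I_D + 2.25 = 0, with roots I_D = 1.19 or 16.2 mA.
The root I_D = 16.2 mA gives V_GS = -2.18 V ≤ V_t, so take I_D = 1.19 mA.
Then V_GS = 1.86 V and V_DS = V_DD − I_D(R_D+R_S) = 20 − 1.19×1.09 = 18.7 V.
Saturation requires V_DS ≥ V_GS − V_t = 0.864 V; 18.7 ≥ 0.864 ✓.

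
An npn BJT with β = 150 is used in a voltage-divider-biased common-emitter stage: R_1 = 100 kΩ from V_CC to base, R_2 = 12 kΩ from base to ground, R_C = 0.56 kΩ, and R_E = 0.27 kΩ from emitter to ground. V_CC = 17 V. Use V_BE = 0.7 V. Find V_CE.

V_CE ≈ 14 V

Thevenize the base divider: V_Th = V_CC·R_2/(R_1+R_2) = 17×12/112 = 1.82 V, R_Th = R_1‖R_2 = 10.7 kΩ.
Base-emitter loop: V_Th = I_B·R_Th + V_BE + (β+1)I_B·R_E, so I_B = (1.82 − 0.7) / (10.7 + 151×0.27) = 0.0218 mA.
I_C = β·I_B = 150×0.0218 = 3.27 mA, and I_E = (β+1)I_B = 3.29 mA.
V_CE = V_CC − I_C·R_C − I_E·R_E = 17 − 3.27×0.56 − 3.29×0.27 = 14.3 V.
V_CE = 14.3 V > 0.2 V confirms active-region operation.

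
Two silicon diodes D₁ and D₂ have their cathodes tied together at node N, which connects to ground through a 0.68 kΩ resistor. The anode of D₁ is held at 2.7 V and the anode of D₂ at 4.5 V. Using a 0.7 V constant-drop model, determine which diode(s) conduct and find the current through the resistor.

Only D₂ conducts; I_R ≈ 5.6 mA

Assume both conduct. Then node N would need to be at both 2.7−0.7 = 2 V and 4.5−0.7 = 3.8 V, which is impossible.
Assume only D₂ conducts: V_N = 4.5 − 0.7 = 3.8 V, so I_R = 3.8/0.68 = 5.59 mA.
Check D₁: its anode-to-cathode voltage is 2.7 − 3.8 = -1.1 V < 0.7 V, so it is off. The assumption is consistent.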